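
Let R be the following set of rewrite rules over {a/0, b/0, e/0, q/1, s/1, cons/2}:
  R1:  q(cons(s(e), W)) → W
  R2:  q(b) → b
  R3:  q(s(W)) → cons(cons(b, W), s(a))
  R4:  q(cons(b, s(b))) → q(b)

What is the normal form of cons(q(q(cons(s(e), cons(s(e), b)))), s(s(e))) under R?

cons(b, s(s(e)))

1. cons(q(q(cons(s(e), cons(s(e), b)))), s(s(e)))  →  cons(q(cons(s(e), b)), s(s(e)))   [R1 at 1.1]
2. cons(q(cons(s(e), b)), s(s(e)))  →  cons(b, s(s(e)))   [R1 at 1]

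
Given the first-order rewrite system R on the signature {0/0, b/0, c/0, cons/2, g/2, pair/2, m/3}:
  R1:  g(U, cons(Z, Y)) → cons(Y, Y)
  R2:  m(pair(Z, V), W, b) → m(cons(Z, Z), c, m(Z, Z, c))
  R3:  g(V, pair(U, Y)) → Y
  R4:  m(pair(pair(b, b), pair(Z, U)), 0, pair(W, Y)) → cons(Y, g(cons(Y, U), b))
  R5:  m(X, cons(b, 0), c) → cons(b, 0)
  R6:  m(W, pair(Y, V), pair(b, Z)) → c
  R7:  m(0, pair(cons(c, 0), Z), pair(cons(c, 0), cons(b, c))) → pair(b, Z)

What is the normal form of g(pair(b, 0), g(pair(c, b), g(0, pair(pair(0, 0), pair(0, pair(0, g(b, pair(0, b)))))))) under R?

b

1. g(pair(b, 0), g(pair(c, b), g(0, pair(pair(0, 0), pair(0, pair(0, g(b, pair(0, b))))))))  →  g(pair(b, 0), g(pair(c, b), pair(0, pair(0, g(b, pair(0, b))))))   [R3 at 2.2]
2. g(pair(b, 0), g(pair(c, b), pair(0, pair(0, g(b, pair(0, b))))))  →  g(pair(b, 0), pair(0, g(b, pair(0, b))))   [R3 at 2]
3. g(pair(b, 0), pair(0, g(b, pair(0, b))))  →  g(b, pair(0, b))   [R3 at ε]
4. g(b, pair(0, b))  →  b   [R3 at ε]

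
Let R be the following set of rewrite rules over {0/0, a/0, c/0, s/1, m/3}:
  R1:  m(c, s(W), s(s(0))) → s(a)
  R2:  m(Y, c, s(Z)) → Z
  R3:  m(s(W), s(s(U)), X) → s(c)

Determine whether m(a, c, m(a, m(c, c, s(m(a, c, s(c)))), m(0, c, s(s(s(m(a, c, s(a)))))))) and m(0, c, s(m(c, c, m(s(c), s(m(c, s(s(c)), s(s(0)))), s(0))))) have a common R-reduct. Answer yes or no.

no — NF(t₁) = a, NF(t₂) = c

Reduce t₁ = m(a, c, m(a, m(c, c, s(m(a, c, s(c)))), m(0, c, s(s(s(m(a, c, s(a)))))))):
1. m(a, c, m(a, m(c, c, s(m(a, c, s(c)))), m(0, c, s(s(s(m(a, c, s(a))))))))  →  m(a, c, m(a, m(a, c, s(c)), m(0, c, s(s(s(m(a, c, s(a))))))))   [R2 at 3.2]
2. m(a, c, m(a, m(a, c, s(c)), m(0, c, s(s(s(m(a, c, s(a))))))))  →  m(a, c, m(a, c, m(0, c, s(s(s(m(a, c, s(a))))))))   [R2 at 3.2]
3. m(a, c, m(a, c, m(0, c, s(s(s(m(a, c, s(a))))))))  →  m(a, c, m(a, c, s(s(m(a, c, s(a))))))   [R2 at 3.3]
4. m(a, c, m(a, c, s(s(m(a, c, s(a))))))  →  m(a, c, s(m(a, c, s(a))))   [R2 at 3]
5. m(a, c, s(m(a, c, s(a))))  →  m(a, c, s(a))   [R2 at ε]
6. m(a, c, s(a))  →  a   [R2 at ε]

Reduce t₂ = m(0, c, s(m(c, c, m(s(c), s(m(c, s(s(c)), s(s(0)))), s(0))))):
1. m(0, c, s(m(c, c, m(s(c), s(m(c, s(s(c)), s(s(0)))), s(0)))))  →  m(c, c, m(s(c), s(m(c, s(s(c)), s(s(0)))), s(0)))   [R2 at ε]
2. m(c, c, m(s(c), s(m(c, s(s(c)), s(s(0)))), s(0)))  →  m(c, c, m(s(c), s(s(a)), s(0)))   [R1 at 3.2.1]
3. m(c, c, m(s(c), s(s(a)), s(0)))  →  m(c, c, s(c))   [R3 at 3]
4. m(c, c, s(c))  →  c   [R2 at ε]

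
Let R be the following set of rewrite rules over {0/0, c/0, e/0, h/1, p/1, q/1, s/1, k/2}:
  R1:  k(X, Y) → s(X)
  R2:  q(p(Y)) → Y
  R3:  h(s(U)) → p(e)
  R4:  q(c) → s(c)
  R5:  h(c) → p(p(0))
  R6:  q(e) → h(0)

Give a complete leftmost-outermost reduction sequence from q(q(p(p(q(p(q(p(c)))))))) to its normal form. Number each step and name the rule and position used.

c

1. q(q(p(p(q(p(q(p(c))))))))  →  q(p(q(p(q(p(c))))))   [R2 at 1]
2. q(p(q(p(q(p(c))))))  →  q(p(q(p(c))))   [R2 at ε]
3. q(p(q(p(c))))  →  q(p(c))   [R2 at ε]
4. q(p(c))  →  c   [R2 at ε]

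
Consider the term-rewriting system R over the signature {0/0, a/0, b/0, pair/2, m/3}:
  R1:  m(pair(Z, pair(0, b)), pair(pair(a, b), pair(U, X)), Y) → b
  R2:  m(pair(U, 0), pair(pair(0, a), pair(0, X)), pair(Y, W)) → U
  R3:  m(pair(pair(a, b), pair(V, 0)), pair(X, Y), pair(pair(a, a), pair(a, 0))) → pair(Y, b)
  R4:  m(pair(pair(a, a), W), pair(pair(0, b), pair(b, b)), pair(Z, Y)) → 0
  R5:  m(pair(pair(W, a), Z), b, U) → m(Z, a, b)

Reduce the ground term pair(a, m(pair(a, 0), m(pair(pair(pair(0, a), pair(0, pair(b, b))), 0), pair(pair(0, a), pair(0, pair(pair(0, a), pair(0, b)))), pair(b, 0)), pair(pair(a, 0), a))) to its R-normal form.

pair(a, a)

1. pair(a, m(pair(a, 0), m(pair(pair(pair(0, a), pair(0, pair(b, b))), 0), pair(pair(0, a), pair(0, pair(pair(0, a), pair(0, b)))), pair(b, 0)), pair(pair(a, 0), a)))  →  pair(a, m(pair(a, 0), pair(pair(0, a), pair(0, pair(b, b))), pair(pair(a, 0), a)))   [R2 at 2.2]
2. pair(a, m(pair(a, 0), pair(pair(0, a), pair(0, pair(b, b))), pair(pair(a, 0), a)))  →  pair(a, a)   [R2 at 2]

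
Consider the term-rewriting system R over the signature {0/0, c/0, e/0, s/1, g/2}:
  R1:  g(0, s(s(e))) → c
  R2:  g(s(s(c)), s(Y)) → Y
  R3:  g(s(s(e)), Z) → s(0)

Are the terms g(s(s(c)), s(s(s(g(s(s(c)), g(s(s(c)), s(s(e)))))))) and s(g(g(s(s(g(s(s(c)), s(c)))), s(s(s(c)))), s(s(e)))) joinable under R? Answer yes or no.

yes — NF(t₁) = s(s(e)), NF(t₂) = s(s(e))

Reduce t₁ = g(s(s(c)), s(s(s(g(s(s(c)), g(s(s(c)), s(s(e)))))))):
1. g(s(s(c)), s(s(s(g(s(s(c)), g(s(s(c)), s(s(e))))))))  →  s(s(g(s(s(c)), g(s(s(c)), s(s(e))))))   [R2 at ε]
2. s(s(g(s(s(c)), g(s(s(c)), s(s(e))))))  →  s(s(g(s(s(c)), s(e))))   [R2 at 1.1.2]
3. s(s(g(s(s(c)), s(e))))  →  s(s(e))   [R2 at 1.1]

Reduce t₂ = s(g(g(s(s(g(s(s(c)), s(c)))), s(s(s(c)))), s(s(e)))):
1. s(g(g(s(s(g(s(s(c)), s(c)))), s(s(s(c)))), s(s(e))))  →  s(g(g(s(s(c)), s(s(s(c)))), s(s(e))))   [R2 at 1.1.1.1.1]
2. s(g(g(s(s(c)), s(s(s(c)))), s(s(e))))  →  s(g(s(s(c)), s(s(e))))   [R2 at 1.1]
3. s(g(s(s(c)), s(s(e))))  →  s(s(e))   [R2 at 1]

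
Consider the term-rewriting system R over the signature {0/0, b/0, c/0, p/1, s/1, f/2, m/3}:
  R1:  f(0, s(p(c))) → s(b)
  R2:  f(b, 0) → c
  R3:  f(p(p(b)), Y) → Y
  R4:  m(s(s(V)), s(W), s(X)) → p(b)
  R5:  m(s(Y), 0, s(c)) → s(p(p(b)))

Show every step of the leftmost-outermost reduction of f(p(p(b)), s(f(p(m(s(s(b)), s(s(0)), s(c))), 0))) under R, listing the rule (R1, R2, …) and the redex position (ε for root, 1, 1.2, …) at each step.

s(0)

1. f(p(p(b)), s(f(p(m(s(s(b)), s(s(0)), s(c))), 0)))  →  s(f(p(m(s(s(b)), s(s(0)), s(c))), 0))   [R3 at ε]
2. s(f(p(m(s(s(b)), s(s(0)), s(c))), 0))  →  s(f(p(p(b)), 0))   [R4 at 1.1.1]
3. s(f(p(p(b)), 0))  →  s(0)   [R3 at 1]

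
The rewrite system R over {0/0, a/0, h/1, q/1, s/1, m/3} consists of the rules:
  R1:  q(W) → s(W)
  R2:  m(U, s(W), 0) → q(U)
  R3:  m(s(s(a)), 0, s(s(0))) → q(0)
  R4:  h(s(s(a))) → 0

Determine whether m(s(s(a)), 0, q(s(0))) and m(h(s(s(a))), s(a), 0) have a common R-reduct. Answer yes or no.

Reduce t₁ = m(s(s(a)), 0, q(s(0))):
1. m(s(s(a)), 0, q(s(0)))  →  m(s(s(a)), 0, s(s(0)))   [R1 at 3]
2. m(s(s(a)), 0, s(s(0)))  →  q(0)   [R3 at ε]
3. q(0)  →  s(0)   [R1 at ε]

Reduce t₂ = m(h(s(s(a))), s(a), 0):
1. m(h(s(s(a))), s(a), 0)  →  q(h(s(s(a))))   [R2 at ε]
2. q(h(s(s(a))))  →  s(h(s(s(a))))   [R1 at ε]
3. s(h(s(s(a))))  →  s(0)   [R4 at 1]

yes — NF(t₁) = s(0), NF(t₂) = s(0)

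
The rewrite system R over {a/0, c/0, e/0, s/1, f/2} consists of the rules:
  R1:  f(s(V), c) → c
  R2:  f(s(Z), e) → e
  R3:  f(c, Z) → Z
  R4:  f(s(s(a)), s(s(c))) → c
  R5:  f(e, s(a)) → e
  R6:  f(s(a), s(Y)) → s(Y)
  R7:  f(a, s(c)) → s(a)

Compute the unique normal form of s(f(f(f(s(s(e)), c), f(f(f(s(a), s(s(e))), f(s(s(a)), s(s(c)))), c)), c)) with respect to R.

s(c)

1. s(f(f(f(s(s(e)), c), f(f(f(s(a), s(s(e))), f(s(s(a)), s(s(c)))), c)), c))  →  s(f(f(c, f(f(f(s(a), s(s(e))), f(s(s(a)), s(s(c)))), c)), c))   [R1 at 1.1.1]
2. s(f(f(c, f(f(f(s(a), s(s(e))), f(s(s(a)), s(s(c)))), c)), c))  →  s(f(f(f(f(s(a), s(s(e))), f(s(s(a)), s(s(c)))), c), c))   [R3 at 1.1]
3. s(f(f(f(f(s(a), s(s(e))), f(s(s(a)), s(s(c)))), c), c))  →  s(f(f(f(s(s(e)), f(s(s(a)), s(s(c)))), c), c))   [R6 at 1.1.1.1]
4. s(f(f(f(s(s(e)), f(s(s(a)), s(s(c)))), c), c))  →  s(f(f(f(s(s(e)), c), c), c))   [R4 at 1.1.1.2]
5. s(f(f(f(s(s(e)), c), c), c))  →  s(f(f(c, c), c))   [R1 at 1.1.1]
6. s(f(f(c, c), c))  →  s(f(c, c))   [R3 at 1.1]
7. s(f(c, c))  →  s(c)   [R3 at 1]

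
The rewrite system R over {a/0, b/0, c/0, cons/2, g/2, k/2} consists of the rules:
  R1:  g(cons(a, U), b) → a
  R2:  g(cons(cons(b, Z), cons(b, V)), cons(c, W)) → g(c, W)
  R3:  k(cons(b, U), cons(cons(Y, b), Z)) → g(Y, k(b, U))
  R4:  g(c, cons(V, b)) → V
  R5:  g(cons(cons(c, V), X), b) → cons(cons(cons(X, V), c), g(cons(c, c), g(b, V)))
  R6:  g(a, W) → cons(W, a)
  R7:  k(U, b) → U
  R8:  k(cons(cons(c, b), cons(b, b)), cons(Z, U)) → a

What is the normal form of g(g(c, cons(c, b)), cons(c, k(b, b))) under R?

1. g(g(c, cons(c, b)), cons(c, k(b, b)))  →  g(c, cons(c, k(b, b)))   [R4 at 1]
2. g(c, cons(c, k(b, b)))  →  g(c, cons(c, b))   [R7 at 2.2]
3. g(c, cons(c, b))  →  c   [R4 at ε]

c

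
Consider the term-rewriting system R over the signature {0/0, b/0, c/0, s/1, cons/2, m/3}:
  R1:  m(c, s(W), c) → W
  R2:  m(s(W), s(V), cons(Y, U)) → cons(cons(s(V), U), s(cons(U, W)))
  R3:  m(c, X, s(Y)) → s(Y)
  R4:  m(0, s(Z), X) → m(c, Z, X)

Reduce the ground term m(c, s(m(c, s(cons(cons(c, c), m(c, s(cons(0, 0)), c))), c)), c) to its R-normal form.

cons(cons(c, c), cons(0, 0))

1. m(c, s(m(c, s(cons(cons(c, c), m(c, s(cons(0, 0)), c))), c)), c)  →  m(c, s(cons(cons(c, c), m(c, s(cons(0, 0)), c))), c)   [R1 at ε]
2. m(c, s(cons(cons(c, c), m(c, s(cons(0, 0)), c))), c)  →  cons(cons(c, c), m(c, s(cons(0, 0)), c))   [R1 at ε]
3. cons(cons(c, c), m(c, s(cons(0, 0)), c))  →  cons(cons(c, c), cons(0, 0))   [R1 at 2]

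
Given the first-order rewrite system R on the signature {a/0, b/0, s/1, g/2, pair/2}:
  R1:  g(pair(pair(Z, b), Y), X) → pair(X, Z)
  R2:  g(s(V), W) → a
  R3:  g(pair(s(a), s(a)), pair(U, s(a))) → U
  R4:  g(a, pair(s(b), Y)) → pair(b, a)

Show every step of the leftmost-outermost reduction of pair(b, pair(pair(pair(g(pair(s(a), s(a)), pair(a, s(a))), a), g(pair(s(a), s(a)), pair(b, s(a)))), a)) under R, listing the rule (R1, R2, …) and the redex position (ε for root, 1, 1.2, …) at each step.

pair(b, pair(pair(pair(a, a), b), a))

1. pair(b, pair(pair(pair(g(pair(s(a), s(a)), pair(a, s(a))), a), g(pair(s(a), s(a)), pair(b, s(a)))), a))  →  pair(b, pair(pair(pair(a, a), g(pair(s(a), s(a)), pair(b, s(a)))), a))   [R3 at 2.1.1.1]
2. pair(b, pair(pair(pair(a, a), g(pair(s(a), s(a)), pair(b, s(a)))), a))  →  pair(b, pair(pair(pair(a, a), b), a))   [R3 at 2.1.2]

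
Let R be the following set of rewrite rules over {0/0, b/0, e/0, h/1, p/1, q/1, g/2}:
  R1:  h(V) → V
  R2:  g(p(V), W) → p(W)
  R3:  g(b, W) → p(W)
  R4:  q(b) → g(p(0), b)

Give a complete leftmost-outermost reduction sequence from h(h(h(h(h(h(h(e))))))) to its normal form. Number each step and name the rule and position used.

e

1. h(h(h(h(h(h(h(e)))))))  →  h(h(h(h(h(h(e))))))   [R1 at ε]
2. h(h(h(h(h(h(e))))))  →  h(h(h(h(h(e)))))   [R1 at ε]
3. h(h(h(h(h(e)))))  →  h(h(h(h(e))))   [R1 at ε]
4. h(h(h(h(e))))  →  h(h(h(e)))   [R1 at ε]
5. h(h(h(e)))  →  h(h(e))   [R1 at ε]
6. h(h(e))  →  h(e)   [R1 at ε]
7. h(e)  →  e   [R1 at ε]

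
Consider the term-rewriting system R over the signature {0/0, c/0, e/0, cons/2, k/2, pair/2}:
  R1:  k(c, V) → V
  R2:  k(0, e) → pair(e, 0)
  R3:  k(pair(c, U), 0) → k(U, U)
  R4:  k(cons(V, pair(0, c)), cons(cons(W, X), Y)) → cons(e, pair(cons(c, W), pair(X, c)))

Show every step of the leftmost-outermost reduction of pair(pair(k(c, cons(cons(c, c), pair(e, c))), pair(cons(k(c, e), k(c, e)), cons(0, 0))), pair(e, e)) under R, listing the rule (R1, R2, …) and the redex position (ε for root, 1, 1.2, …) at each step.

pair(pair(cons(cons(c, c), pair(e, c)), pair(cons(e, e), cons(0, 0))), pair(e, e))

1. pair(pair(k(c, cons(cons(c, c), pair(e, c))), pair(cons(k(c, e), k(c, e)), cons(0, 0))), pair(e, e))  →  pair(pair(cons(cons(c, c), pair(e, c)), pair(cons(k(c, e), k(c, e)), cons(0, 0))), pair(e, e))   [R1 at 1.1]
2. pair(pair(cons(cons(c, c), pair(e, c)), pair(cons(k(c, e), k(c, e)), cons(0, 0))), pair(e, e))  →  pair(pair(cons(cons(c, c), pair(e, c)), pair(cons(e, k(c, e)), cons(0, 0))), pair(e, e))   [R1 at 1.2.1.1]
3. pair(pair(cons(cons(c, c), pair(e, c)), pair(cons(e, k(c, e)), cons(0, 0))), pair(e, e))  →  pair(pair(cons(cons(c, c), pair(e, c)), pair(cons(e, e), cons(0, 0))), pair(e, e))   [R1 at 1.2.1.2]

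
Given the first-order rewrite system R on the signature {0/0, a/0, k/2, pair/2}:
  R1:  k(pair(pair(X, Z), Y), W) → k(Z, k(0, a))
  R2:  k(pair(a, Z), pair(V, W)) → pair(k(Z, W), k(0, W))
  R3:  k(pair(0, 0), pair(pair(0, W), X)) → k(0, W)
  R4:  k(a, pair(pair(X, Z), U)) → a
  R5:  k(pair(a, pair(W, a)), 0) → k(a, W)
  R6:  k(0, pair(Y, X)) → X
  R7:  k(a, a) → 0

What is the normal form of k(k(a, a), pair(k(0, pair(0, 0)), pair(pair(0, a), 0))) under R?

1. k(k(a, a), pair(k(0, pair(0, 0)), pair(pair(0, a), 0)))  →  k(0, pair(k(0, pair(0, 0)), pair(pair(0, a), 0)))   [R7 at 1]
2. k(0, pair(k(0, pair(0, 0)), pair(pair(0, a), 0)))  →  pair(pair(0, a), 0)   [R6 at ε]

pair(pair(0, a), 0)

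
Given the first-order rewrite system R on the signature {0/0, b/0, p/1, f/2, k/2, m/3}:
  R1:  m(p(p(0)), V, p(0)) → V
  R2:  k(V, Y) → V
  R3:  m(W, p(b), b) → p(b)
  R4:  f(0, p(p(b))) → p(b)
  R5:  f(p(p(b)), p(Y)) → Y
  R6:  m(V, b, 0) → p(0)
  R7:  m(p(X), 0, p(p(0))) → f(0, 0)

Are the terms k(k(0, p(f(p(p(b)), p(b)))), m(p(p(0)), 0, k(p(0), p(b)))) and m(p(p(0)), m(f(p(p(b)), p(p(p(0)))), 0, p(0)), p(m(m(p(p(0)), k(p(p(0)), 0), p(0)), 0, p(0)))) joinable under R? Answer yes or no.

yes — NF(t₁) = 0, NF(t₂) = 0

Reduce t₁ = k(k(0, p(f(p(p(b)), p(b)))), m(p(p(0)), 0, k(p(0), p(b)))):
1. k(k(0, p(f(p(p(b)), p(b)))), m(p(p(0)), 0, k(p(0), p(b))))  →  k(0, p(f(p(p(b)), p(b))))   [R2 at ε]
2. k(0, p(f(p(p(b)), p(b))))  →  0   [R2 at ε]

Reduce t₂ = m(p(p(0)), m(f(p(p(b)), p(p(p(0)))), 0, p(0)), p(m(m(p(p(0)), k(p(p(0)), 0), p(0)), 0, p(0)))):
1. m(p(p(0)), m(f(p(p(b)), p(p(p(0)))), 0, p(0)), p(m(m(p(p(0)), k(p(p(0)), 0), p(0)), 0, p(0))))  →  m(p(p(0)), m(p(p(0)), 0, p(0)), p(m(m(p(p(0)), k(p(p(0)), 0), p(0)), 0, p(0))))   [R5 at 2.1]
2. m(p(p(0)), m(p(p(0)), 0, p(0)), p(m(m(p(p(0)), k(p(p(0)), 0), p(0)), 0, p(0))))  →  m(p(p(0)), 0, p(m(m(p(p(0)), k(p(p(0)), 0), p(0)), 0, p(0))))   [R1 at 2]
3. m(p(p(0)), 0, p(m(m(p(p(0)), k(p(p(0)), 0), p(0)), 0, p(0))))  →  m(p(p(0)), 0, p(m(k(p(p(0)), 0), 0, p(0))))   [R1 at 3.1.1]
4. m(p(p(0)), 0, p(m(k(p(p(0)), 0), 0, p(0))))  →  m(p(p(0)), 0, p(m(p(p(0)), 0, p(0))))   [R2 at 3.1.1]
5. m(p(p(0)), 0, p(m(p(p(0)), 0, p(0))))  →  m(p(p(0)), 0, p(0))   [R1 at 3.1]
6. m(p(p(0)), 0, p(0))  →  0   [R1 at ε]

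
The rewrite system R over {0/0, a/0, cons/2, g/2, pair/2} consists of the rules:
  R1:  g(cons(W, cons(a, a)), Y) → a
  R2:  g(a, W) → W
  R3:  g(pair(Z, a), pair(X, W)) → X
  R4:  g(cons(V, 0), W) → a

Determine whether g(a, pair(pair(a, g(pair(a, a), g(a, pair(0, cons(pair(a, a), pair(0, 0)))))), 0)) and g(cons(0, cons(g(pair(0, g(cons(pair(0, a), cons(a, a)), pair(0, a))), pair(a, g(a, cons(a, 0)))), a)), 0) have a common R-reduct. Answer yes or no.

no — NF(t₁) = pair(pair(a, 0), 0), NF(t₂) = a

Reduce t₁ = g(a, pair(pair(a, g(pair(a, a), g(a, pair(0, cons(pair(a, a), pair(0, 0)))))), 0)):
1. g(a, pair(pair(a, g(pair(a, a), g(a, pair(0, cons(pair(a, a), pair(0, 0)))))), 0))  →  pair(pair(a, g(pair(a, a), g(a, pair(0, cons(pair(a, a), pair(0, 0)))))), 0)   [R2 at ε]
2. pair(pair(a, g(pair(a, a), g(a, pair(0, cons(pair(a, a), pair(0, 0)))))), 0)  →  pair(pair(a, g(pair(a, a), pair(0, cons(pair(a, a), pair(0, 0))))), 0)   [R2 at 1.2.2]
3. pair(pair(a, g(pair(a, a), pair(0, cons(pair(a, a), pair(0, 0))))), 0)  →  pair(pair(a, 0), 0)   [R3 at 1.2]

Reduce t₂ = g(cons(0, cons(g(pair(0, g(cons(pair(0, a), cons(a, a)), pair(0, a))), pair(a, g(a, cons(a, 0)))), a)), 0):
1. g(cons(0, cons(g(pair(0, g(cons(pair(0, a), cons(a, a)), pair(0, a))), pair(a, g(a, cons(a, 0)))), a)), 0)  →  g(cons(0, cons(g(pair(0, a), pair(a, g(a, cons(a, 0)))), a)), 0)   [R1 at 1.2.1.1.2]
2. g(cons(0, cons(g(pair(0, a), pair(a, g(a, cons(a, 0)))), a)), 0)  →  g(cons(0, cons(a, a)), 0)   [R3 at 1.2.1]
3. g(cons(0, cons(a, a)), 0)  →  a   [R1 at ε]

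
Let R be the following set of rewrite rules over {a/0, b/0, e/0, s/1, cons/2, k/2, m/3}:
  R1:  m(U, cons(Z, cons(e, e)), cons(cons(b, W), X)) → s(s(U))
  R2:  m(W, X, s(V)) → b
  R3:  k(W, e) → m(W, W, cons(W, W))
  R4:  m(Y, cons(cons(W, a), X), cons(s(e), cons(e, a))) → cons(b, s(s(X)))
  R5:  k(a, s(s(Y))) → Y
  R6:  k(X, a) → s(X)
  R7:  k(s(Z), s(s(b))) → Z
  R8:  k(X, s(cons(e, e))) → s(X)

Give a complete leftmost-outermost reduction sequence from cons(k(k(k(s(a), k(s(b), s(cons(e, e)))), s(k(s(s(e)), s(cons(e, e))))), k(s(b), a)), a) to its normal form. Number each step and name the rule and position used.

cons(s(e), a)

1. cons(k(k(k(s(a), k(s(b), s(cons(e, e)))), s(k(s(s(e)), s(cons(e, e))))), k(s(b), a)), a)  →  cons(k(k(k(s(a), s(s(b))), s(k(s(s(e)), s(cons(e, e))))), k(s(b), a)), a)   [R8 at 1.1.1.2]
2. cons(k(k(k(s(a), s(s(b))), s(k(s(s(e)), s(cons(e, e))))), k(s(b), a)), a)  →  cons(k(k(a, s(k(s(s(e)), s(cons(e, e))))), k(s(b), a)), a)   [R7 at 1.1.1]
3. cons(k(k(a, s(k(s(s(e)), s(cons(e, e))))), k(s(b), a)), a)  →  cons(k(k(a, s(s(s(s(e))))), k(s(b), a)), a)   [R8 at 1.1.2.1]
4. cons(k(k(a, s(s(s(s(e))))), k(s(b), a)), a)  →  cons(k(s(s(e)), k(s(b), a)), a)   [R5 at 1.1]
5. cons(k(s(s(e)), k(s(b), a)), a)  →  cons(k(s(s(e)), s(s(b))), a)   [R6 at 1.2]
6. cons(k(s(s(e)), s(s(b))), a)  →  cons(s(e), a)   [R7 at 1]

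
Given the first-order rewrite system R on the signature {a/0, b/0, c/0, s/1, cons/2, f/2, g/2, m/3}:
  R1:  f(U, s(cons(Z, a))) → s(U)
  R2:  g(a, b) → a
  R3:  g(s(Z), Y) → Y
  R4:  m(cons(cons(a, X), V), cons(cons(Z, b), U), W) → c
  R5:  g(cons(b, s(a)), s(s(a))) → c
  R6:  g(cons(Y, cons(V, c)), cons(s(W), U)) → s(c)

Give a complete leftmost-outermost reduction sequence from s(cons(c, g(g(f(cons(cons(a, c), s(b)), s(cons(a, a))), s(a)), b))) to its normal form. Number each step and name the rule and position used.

s(cons(c, b))

1. s(cons(c, g(g(f(cons(cons(a, c), s(b)), s(cons(a, a))), s(a)), b)))  →  s(cons(c, g(g(s(cons(cons(a, c), s(b))), s(a)), b)))   [R1 at 1.2.1.1]
2. s(cons(c, g(g(s(cons(cons(a, c), s(b))), s(a)), b)))  →  s(cons(c, g(s(a), b)))   [R3 at 1.2.1]
3. s(cons(c, g(s(a), b)))  →  s(cons(c, b))   [R3 at 1.2]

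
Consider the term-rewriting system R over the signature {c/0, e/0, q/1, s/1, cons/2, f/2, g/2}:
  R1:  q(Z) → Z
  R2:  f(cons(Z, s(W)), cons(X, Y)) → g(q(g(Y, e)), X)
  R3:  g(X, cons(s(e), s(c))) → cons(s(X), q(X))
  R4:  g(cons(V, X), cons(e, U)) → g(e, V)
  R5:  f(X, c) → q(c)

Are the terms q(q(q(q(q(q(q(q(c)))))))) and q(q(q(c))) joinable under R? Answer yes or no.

yes — NF(t₁) = c, NF(t₂) = c

Reduce t₁ = q(q(q(q(q(q(q(q(c)))))))):
1. q(q(q(q(q(q(q(q(c))))))))  →  q(q(q(q(q(q(q(c)))))))   [R1 at ε]
2. q(q(q(q(q(q(q(c)))))))  →  q(q(q(q(q(q(c))))))   [R1 at ε]
3. q(q(q(q(q(q(c))))))  →  q(q(q(q(q(c)))))   [R1 at ε]
4. q(q(q(q(q(c)))))  →  q(q(q(q(c))))   [R1 at ε]
5. q(q(q(q(c))))  →  q(q(q(c)))   [R1 at ε]
6. q(q(q(c)))  →  q(q(c))   [R1 at ε]
7. q(q(c))  →  q(c)   [R1 at ε]
8. q(c)  →  c   [R1 at ε]

Reduce t₂ = q(q(q(c))):
1. q(q(q(c)))  →  q(q(c))   [R1 at ε]
2. q(q(c))  →  q(c)   [R1 at ε]
3. q(c)  →  c   [R1 at ε]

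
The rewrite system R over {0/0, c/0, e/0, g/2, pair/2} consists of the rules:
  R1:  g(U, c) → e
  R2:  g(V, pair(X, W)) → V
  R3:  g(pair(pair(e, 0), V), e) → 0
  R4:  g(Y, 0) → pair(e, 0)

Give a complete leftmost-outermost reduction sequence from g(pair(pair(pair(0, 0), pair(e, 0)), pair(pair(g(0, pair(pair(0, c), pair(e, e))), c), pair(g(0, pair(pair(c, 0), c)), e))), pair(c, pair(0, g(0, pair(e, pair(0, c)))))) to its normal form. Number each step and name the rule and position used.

pair(pair(pair(0, 0), pair(e, 0)), pair(pair(0, c), pair(0, e)))

1. g(pair(pair(pair(0, 0), pair(e, 0)), pair(pair(g(0, pair(pair(0, c), pair(e, e))), c), pair(g(0, pair(pair(c, 0), c)), e))), pair(c, pair(0, g(0, pair(e, pair(0, c))))))  →  pair(pair(pair(0, 0), pair(e, 0)), pair(pair(g(0, pair(pair(0, c), pair(e, e))), c), pair(g(0, pair(pair(c, 0), c)), e)))   [R2 at ε]
2. pair(pair(pair(0, 0), pair(e, 0)), pair(pair(g(0, pair(pair(0, c), pair(e, e))), c), pair(g(0, pair(pair(c, 0), c)), e)))  →  pair(pair(pair(0, 0), pair(e, 0)), pair(pair(0, c), pair(g(0, pair(pair(c, 0), c)), e)))   [R2 at 2.1.1]
3. pair(pair(pair(0, 0), pair(e, 0)), pair(pair(0, c), pair(g(0, pair(pair(c, 0), c)), e)))  →  pair(pair(pair(0, 0), pair(e, 0)), pair(pair(0, c), pair(0, e)))   [R2 at 2.2.1]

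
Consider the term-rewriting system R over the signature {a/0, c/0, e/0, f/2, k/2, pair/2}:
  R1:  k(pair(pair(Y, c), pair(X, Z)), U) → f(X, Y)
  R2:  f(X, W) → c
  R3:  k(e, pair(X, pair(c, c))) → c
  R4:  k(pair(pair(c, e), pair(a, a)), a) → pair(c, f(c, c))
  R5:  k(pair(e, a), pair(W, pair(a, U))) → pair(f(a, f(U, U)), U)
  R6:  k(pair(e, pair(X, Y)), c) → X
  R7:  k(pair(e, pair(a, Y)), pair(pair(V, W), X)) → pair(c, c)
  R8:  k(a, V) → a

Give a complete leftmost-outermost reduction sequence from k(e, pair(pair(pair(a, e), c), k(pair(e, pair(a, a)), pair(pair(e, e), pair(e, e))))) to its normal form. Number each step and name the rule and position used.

1. k(e, pair(pair(pair(a, e), c), k(pair(e, pair(a, a)), pair(pair(e, e), pair(e, e)))))  →  k(e, pair(pair(pair(a, e), c), pair(c, c)))   [R7 at 2.2]
2. k(e, pair(pair(pair(a, e), c), pair(c, c)))  →  c   [R3 at ε]

c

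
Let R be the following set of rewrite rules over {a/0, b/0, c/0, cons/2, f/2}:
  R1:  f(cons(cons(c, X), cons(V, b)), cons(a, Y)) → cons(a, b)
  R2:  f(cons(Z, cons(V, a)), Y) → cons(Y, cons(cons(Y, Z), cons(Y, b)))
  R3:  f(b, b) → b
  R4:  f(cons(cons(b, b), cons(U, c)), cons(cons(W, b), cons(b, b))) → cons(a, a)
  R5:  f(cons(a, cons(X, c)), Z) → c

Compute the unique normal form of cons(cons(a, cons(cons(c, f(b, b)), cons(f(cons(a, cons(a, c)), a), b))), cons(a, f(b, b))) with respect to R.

cons(cons(a, cons(cons(c, b), cons(c, b))), cons(a, b))

1. cons(cons(a, cons(cons(c, f(b, b)), cons(f(cons(a, cons(a, c)), a), b))), cons(a, f(b, b)))  →  cons(cons(a, cons(cons(c, b), cons(f(cons(a, cons(a, c)), a), b))), cons(a, f(b, b)))   [R3 at 1.2.1.2]
2. cons(cons(a, cons(cons(c, b), cons(f(cons(a, cons(a, c)), a), b))), cons(a, f(b, b)))  →  cons(cons(a, cons(cons(c, b), cons(c, b))), cons(a, f(b, b)))   [R5 at 1.2.2.1]
3. cons(cons(a, cons(cons(c, b), cons(c, b))), cons(a, f(b, b)))  →  cons(cons(a, cons(cons(c, b), cons(c, b))), cons(a, b))   [R3 at 2.2]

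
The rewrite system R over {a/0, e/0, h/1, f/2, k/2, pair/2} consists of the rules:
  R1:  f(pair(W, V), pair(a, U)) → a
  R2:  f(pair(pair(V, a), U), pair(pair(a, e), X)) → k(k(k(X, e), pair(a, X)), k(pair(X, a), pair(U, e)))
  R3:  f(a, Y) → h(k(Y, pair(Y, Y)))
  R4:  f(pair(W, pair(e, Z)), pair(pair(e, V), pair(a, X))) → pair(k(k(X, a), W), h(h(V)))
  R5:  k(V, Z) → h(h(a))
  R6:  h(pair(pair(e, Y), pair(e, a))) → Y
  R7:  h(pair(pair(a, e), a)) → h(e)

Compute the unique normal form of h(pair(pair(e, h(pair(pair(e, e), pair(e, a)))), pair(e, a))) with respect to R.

1. h(pair(pair(e, h(pair(pair(e, e), pair(e, a)))), pair(e, a)))  →  h(pair(pair(e, e), pair(e, a)))   [R6 at ε]
2. h(pair(pair(e, e), pair(e, a)))  →  e   [R6 at ε]

e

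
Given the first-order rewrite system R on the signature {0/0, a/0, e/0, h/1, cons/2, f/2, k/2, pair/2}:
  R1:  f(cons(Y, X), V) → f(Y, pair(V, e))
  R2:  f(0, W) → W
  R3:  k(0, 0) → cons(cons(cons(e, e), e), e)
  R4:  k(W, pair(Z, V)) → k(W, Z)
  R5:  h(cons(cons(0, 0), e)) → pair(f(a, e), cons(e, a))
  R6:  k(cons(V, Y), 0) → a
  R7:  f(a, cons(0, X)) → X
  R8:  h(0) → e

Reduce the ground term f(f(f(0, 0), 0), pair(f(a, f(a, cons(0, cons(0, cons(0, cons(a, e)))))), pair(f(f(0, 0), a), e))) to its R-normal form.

1. f(f(f(0, 0), 0), pair(f(a, f(a, cons(0, cons(0, cons(0, cons(a, e)))))), pair(f(f(0, 0), a), e)))  →  f(f(0, 0), pair(f(a, f(a, cons(0, cons(0, cons(0, cons(a, e)))))), pair(f(f(0, 0), a), e)))   [R2 at 1.1]
2. f(f(0, 0), pair(f(a, f(a, cons(0, cons(0, cons(0, cons(a, e)))))), pair(f(f(0, 0), a), e)))  →  f(0, pair(f(a, f(a, cons(0, cons(0, cons(0, cons(a, e)))))), pair(f(f(0, 0), a), e)))   [R2 at 1]
3. f(0, pair(f(a, f(a, cons(0, cons(0, cons(0, cons(a, e)))))), pair(f(f(0, 0), a), e)))  →  pair(f(a, f(a, cons(0, cons(0, cons(0, cons(a, e)))))), pair(f(f(0, 0), a), e))   [R2 at ε]
4. pair(f(a, f(a, cons(0, cons(0, cons(0, cons(a, e)))))), pair(f(f(0, 0), a), e))  →  pair(f(a, cons(0, cons(0, cons(a, e)))), pair(f(f(0, 0), a), e))   [R7 at 1.2]
5. pair(f(a, cons(0, cons(0, cons(a, e)))), pair(f(f(0, 0), a), e))  →  pair(cons(0, cons(a, e)), pair(f(f(0, 0), a), e))   [R7 at 1]
6. pair(cons(0, cons(a, e)), pair(f(f(0, 0), a), e))  →  pair(cons(0, cons(a, e)), pair(f(0, a), e))   [R2 at 2.1.1]
7. pair(cons(0, cons(a, e)), pair(f(0, a), e))  →  pair(cons(0, cons(a, e)), pair(a, e))   [R2 at 2.1]

pair(cons(0, cons(a, e)), pair(a, e))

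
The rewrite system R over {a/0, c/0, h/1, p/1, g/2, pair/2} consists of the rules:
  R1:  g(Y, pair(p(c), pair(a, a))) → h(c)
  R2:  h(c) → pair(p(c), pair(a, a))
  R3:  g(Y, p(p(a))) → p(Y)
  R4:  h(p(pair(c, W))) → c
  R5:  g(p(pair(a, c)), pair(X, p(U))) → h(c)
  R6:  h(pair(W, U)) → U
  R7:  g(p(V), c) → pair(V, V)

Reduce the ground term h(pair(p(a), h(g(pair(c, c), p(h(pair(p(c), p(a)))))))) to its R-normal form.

c

1. h(pair(p(a), h(g(pair(c, c), p(h(pair(p(c), p(a))))))))  →  h(g(pair(c, c), p(h(pair(p(c), p(a))))))   [R6 at ε]
2. h(g(pair(c, c), p(h(pair(p(c), p(a))))))  →  h(g(pair(c, c), p(p(a))))   [R6 at 1.2.1]
3. h(g(pair(c, c), p(p(a))))  →  h(p(pair(c, c)))   [R3 at 1]
4. h(p(pair(c, c)))  →  c   [R4 at ε]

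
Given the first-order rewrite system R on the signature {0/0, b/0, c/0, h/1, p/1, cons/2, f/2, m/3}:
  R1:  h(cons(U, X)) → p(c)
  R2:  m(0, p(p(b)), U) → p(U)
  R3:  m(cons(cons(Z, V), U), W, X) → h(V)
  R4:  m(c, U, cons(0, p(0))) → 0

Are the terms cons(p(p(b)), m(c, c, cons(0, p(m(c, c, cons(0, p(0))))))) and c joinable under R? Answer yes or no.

Reduce t₁ = cons(p(p(b)), m(c, c, cons(0, p(m(c, c, cons(0, p(0))))))):
1. cons(p(p(b)), m(c, c, cons(0, p(m(c, c, cons(0, p(0)))))))  →  cons(p(p(b)), m(c, c, cons(0, p(0))))   [R4 at 2.3.2.1]
2. cons(p(p(b)), m(c, c, cons(0, p(0))))  →  cons(p(p(b)), 0)   [R4 at 2]

Reduce t₂ = c:

no — NF(t₁) = cons(p(p(b)), 0), NF(t₂) = c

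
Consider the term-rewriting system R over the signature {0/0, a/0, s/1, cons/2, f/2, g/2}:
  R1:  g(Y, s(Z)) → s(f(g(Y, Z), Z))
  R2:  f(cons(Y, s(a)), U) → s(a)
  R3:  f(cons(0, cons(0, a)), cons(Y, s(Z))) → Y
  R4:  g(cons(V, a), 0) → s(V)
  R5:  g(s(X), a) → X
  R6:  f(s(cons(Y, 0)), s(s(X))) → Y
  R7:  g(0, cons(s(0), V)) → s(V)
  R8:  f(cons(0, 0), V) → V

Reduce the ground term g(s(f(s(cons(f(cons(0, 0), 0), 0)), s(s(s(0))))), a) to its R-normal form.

0

1. g(s(f(s(cons(f(cons(0, 0), 0), 0)), s(s(s(0))))), a)  →  f(s(cons(f(cons(0, 0), 0), 0)), s(s(s(0))))   [R5 at ε]
2. f(s(cons(f(cons(0, 0), 0), 0)), s(s(s(0))))  →  f(cons(0, 0), 0)   [R6 at ε]
3. f(cons(0, 0), 0)  →  0   [R8 at ε]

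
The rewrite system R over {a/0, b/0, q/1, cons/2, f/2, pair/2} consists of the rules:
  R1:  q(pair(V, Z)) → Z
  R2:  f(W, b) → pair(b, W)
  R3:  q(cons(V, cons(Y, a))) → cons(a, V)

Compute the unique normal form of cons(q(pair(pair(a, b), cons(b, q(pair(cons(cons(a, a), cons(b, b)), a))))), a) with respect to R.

cons(cons(b, a), a)

1. cons(q(pair(pair(a, b), cons(b, q(pair(cons(cons(a, a), cons(b, b)), a))))), a)  →  cons(cons(b, q(pair(cons(cons(a, a), cons(b, b)), a))), a)   [R1 at 1]
2. cons(cons(b, q(pair(cons(cons(a, a), cons(b, b)), a))), a)  →  cons(cons(b, a), a)   [R1 at 1.2]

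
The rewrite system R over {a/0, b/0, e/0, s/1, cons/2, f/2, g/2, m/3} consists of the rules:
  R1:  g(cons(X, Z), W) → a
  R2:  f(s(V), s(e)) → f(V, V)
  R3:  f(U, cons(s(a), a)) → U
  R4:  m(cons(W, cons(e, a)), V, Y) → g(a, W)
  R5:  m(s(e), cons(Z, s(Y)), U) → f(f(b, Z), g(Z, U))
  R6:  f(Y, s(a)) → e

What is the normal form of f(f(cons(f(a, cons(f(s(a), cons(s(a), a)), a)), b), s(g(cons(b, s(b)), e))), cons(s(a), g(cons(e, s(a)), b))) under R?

1. f(f(cons(f(a, cons(f(s(a), cons(s(a), a)), a)), b), s(g(cons(b, s(b)), e))), cons(s(a), g(cons(e, s(a)), b)))  →  f(f(cons(f(a, cons(s(a), a)), b), s(g(cons(b, s(b)), e))), cons(s(a), g(cons(e, s(a)), b)))   [R3 at 1.1.1.2.1]
2. f(f(cons(f(a, cons(s(a), a)), b), s(g(cons(b, s(b)), e))), cons(s(a), g(cons(e, s(a)), b)))  →  f(f(cons(a, b), s(g(cons(b, s(b)), e))), cons(s(a), g(cons(e, s(a)), b)))   [R3 at 1.1.1]
3. f(f(cons(a, b), s(g(cons(b, s(b)), e))), cons(s(a), g(cons(e, s(a)), b)))  →  f(f(cons(a, b), s(a)), cons(s(a), g(cons(e, s(a)), b)))   [R1 at 1.2.1]
4. f(f(cons(a, b), s(a)), cons(s(a), g(cons(e, s(a)), b)))  →  f(e, cons(s(a), g(cons(e, s(a)), b)))   [R6 at 1]
5. f(e, cons(s(a), g(cons(e, s(a)), b)))  →  f(e, cons(s(a), a))   [R1 at 2.2]
6. f(e, cons(s(a), a))  →  e   [R3 at ε]

e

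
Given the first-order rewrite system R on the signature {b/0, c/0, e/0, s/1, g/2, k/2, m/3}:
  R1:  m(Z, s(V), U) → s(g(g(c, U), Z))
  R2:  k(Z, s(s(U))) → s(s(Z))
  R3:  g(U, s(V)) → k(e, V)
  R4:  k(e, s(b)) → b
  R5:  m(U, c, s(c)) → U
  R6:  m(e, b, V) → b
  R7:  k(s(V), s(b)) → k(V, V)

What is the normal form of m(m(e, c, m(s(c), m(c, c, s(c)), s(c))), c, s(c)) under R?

1. m(m(e, c, m(s(c), m(c, c, s(c)), s(c))), c, s(c))  →  m(e, c, m(s(c), m(c, c, s(c)), s(c)))   [R5 at ε]
2. m(e, c, m(s(c), m(c, c, s(c)), s(c)))  →  m(e, c, m(s(c), c, s(c)))   [R5 at 3.2]
3. m(e, c, m(s(c), c, s(c)))  →  m(e, c, s(c))   [R5 at 3]
4. m(e, c, s(c))  →  e   [R5 at ε]

e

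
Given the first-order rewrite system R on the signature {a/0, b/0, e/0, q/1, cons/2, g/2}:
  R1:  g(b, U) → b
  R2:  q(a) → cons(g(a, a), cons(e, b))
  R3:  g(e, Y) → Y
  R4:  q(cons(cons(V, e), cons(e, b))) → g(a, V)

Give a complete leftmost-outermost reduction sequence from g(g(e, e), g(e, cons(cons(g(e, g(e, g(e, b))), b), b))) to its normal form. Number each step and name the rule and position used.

1. g(g(e, e), g(e, cons(cons(g(e, g(e, g(e, b))), b), b)))  →  g(e, g(e, cons(cons(g(e, g(e, g(e, b))), b), b)))   [R3 at 1]
2. g(e, g(e, cons(cons(g(e, g(e, g(e, b))), b), b)))  →  g(e, cons(cons(g(e, g(e, g(e, b))), b), b))   [R3 at ε]
3. g(e, cons(cons(g(e, g(e, g(e, b))), b), b))  →  cons(cons(g(e, g(e, g(e, b))), b), b)   [R3 at ε]
4. cons(cons(g(e, g(e, g(e, b))), b), b)  →  cons(cons(g(e, g(e, b)), b), b)   [R3 at 1.1]
5. cons(cons(g(e, g(e, b)), b), b)  →  cons(cons(g(e, b), b), b)   [R3 at 1.1]
6. cons(cons(g(e, b), b), b)  →  cons(cons(b, b), b)   [R3 at 1.1]

cons(cons(b, b), b)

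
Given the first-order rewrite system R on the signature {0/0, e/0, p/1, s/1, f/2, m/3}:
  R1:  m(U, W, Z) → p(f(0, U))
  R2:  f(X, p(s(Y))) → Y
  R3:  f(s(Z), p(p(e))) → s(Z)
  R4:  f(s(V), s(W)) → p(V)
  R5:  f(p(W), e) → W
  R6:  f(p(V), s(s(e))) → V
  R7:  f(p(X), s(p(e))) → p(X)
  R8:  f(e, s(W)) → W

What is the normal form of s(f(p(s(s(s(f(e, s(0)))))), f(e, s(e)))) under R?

1. s(f(p(s(s(s(f(e, s(0)))))), f(e, s(e))))  →  s(f(p(s(s(s(0)))), f(e, s(e))))   [R8 at 1.1.1.1.1.1]
2. s(f(p(s(s(s(0)))), f(e, s(e))))  →  s(f(p(s(s(s(0)))), e))   [R8 at 1.2]
3. s(f(p(s(s(s(0)))), e))  →  s(s(s(s(0))))   [R5 at 1]

s(s(s(s(0))))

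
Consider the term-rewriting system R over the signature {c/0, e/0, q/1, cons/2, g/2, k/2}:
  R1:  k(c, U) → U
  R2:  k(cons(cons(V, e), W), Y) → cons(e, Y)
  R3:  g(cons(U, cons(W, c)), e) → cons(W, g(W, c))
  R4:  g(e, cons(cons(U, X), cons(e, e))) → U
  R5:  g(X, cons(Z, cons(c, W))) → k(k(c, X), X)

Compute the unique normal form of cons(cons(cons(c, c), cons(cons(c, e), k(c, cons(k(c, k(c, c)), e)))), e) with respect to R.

cons(cons(cons(c, c), cons(cons(c, e), cons(c, e))), e)

1. cons(cons(cons(c, c), cons(cons(c, e), k(c, cons(k(c, k(c, c)), e)))), e)  →  cons(cons(cons(c, c), cons(cons(c, e), cons(k(c, k(c, c)), e))), e)   [R1 at 1.2.2]
2. cons(cons(cons(c, c), cons(cons(c, e), cons(k(c, k(c, c)), e))), e)  →  cons(cons(cons(c, c), cons(cons(c, e), cons(k(c, c), e))), e)   [R1 at 1.2.2.1]
3. cons(cons(cons(c, c), cons(cons(c, e), cons(k(c, c), e))), e)  →  cons(cons(cons(c, c), cons(cons(c, e), cons(c, e))), e)   [R1 at 1.2.2.1]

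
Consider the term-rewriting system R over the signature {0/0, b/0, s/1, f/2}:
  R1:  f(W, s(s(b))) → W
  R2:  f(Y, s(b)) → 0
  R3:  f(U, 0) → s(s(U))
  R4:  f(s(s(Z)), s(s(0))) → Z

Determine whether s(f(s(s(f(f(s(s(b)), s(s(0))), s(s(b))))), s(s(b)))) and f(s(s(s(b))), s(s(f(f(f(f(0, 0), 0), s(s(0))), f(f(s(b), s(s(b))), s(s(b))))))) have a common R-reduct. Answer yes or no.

no — NF(t₁) = s(s(s(b))), NF(t₂) = s(b)

Reduce t₁ = s(f(s(s(f(f(s(s(b)), s(s(0))), s(s(b))))), s(s(b)))):
1. s(f(s(s(f(f(s(s(b)), s(s(0))), s(s(b))))), s(s(b))))  →  s(s(s(f(f(s(s(b)), s(s(0))), s(s(b))))))   [R1 at 1]
2. s(s(s(f(f(s(s(b)), s(s(0))), s(s(b))))))  →  s(s(s(f(s(s(b)), s(s(0))))))   [R1 at 1.1.1]
3. s(s(s(f(s(s(b)), s(s(0))))))  →  s(s(s(b)))   [R4 at 1.1.1]

Reduce t₂ = f(s(s(s(b))), s(s(f(f(f(f(0, 0), 0), s(s(0))), f(f(s(b), s(s(b))), s(s(b))))))):
1. f(s(s(s(b))), s(s(f(f(f(f(0, 0), 0), s(s(0))), f(f(s(b), s(s(b))), s(s(b)))))))  →  f(s(s(s(b))), s(s(f(f(s(s(f(0, 0))), s(s(0))), f(f(s(b), s(s(b))), s(s(b)))))))   [R3 at 2.1.1.1.1]
2. f(s(s(s(b))), s(s(f(f(s(s(f(0, 0))), s(s(0))), f(f(s(b), s(s(b))), s(s(b)))))))  →  f(s(s(s(b))), s(s(f(f(0, 0), f(f(s(b), s(s(b))), s(s(b)))))))   [R4 at 2.1.1.1]
3. f(s(s(s(b))), s(s(f(f(0, 0), f(f(s(b), s(s(b))), s(s(b)))))))  →  f(s(s(s(b))), s(s(f(s(s(0)), f(f(s(b), s(s(b))), s(s(b)))))))   [R3 at 2.1.1.1]
4. f(s(s(s(b))), s(s(f(s(s(0)), f(f(s(b), s(s(b))), s(s(b)))))))  →  f(s(s(s(b))), s(s(f(s(s(0)), f(s(b), s(s(b)))))))   [R1 at 2.1.1.2]
5. f(s(s(s(b))), s(s(f(s(s(0)), f(s(b), s(s(b)))))))  →  f(s(s(s(b))), s(s(f(s(s(0)), s(b)))))   [R1 at 2.1.1.2]
6. f(s(s(s(b))), s(s(f(s(s(0)), s(b)))))  →  f(s(s(s(b))), s(s(0)))   [R2 at 2.1.1]
7. f(s(s(s(b))), s(s(0)))  →  s(b)   [R4 at ε]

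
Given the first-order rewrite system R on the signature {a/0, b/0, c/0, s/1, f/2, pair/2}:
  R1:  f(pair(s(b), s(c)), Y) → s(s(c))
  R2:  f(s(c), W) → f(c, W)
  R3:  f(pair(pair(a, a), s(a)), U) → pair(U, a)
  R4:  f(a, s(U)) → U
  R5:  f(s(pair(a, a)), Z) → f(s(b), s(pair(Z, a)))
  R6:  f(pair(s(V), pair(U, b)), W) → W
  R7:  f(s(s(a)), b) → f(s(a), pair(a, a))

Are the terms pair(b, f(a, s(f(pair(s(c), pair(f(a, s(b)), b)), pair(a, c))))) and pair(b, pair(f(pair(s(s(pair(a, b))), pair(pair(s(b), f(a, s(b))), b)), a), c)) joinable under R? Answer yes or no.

yes — NF(t₁) = pair(b, pair(a, c)), NF(t₂) = pair(b, pair(a, c))

Reduce t₁ = pair(b, f(a, s(f(pair(s(c), pair(f(a, s(b)), b)), pair(a, c))))):
1. pair(b, f(a, s(f(pair(s(c), pair(f(a, s(b)), b)), pair(a, c)))))  →  pair(b, f(pair(s(c), pair(f(a, s(b)), b)), pair(a, c)))   [R4 at 2]
2. pair(b, f(pair(s(c), pair(f(a, s(b)), b)), pair(a, c)))  →  pair(b, pair(a, c))   [R6 at 2]

Reduce t₂ = pair(b, pair(f(pair(s(s(pair(a, b))), pair(pair(s(b), f(a, s(b))), b)), a), c)):
1. pair(b, pair(f(pair(s(s(pair(a, b))), pair(pair(s(b), f(a, s(b))), b)), a), c))  →  pair(b, pair(a, c))   [R6 at 2.1]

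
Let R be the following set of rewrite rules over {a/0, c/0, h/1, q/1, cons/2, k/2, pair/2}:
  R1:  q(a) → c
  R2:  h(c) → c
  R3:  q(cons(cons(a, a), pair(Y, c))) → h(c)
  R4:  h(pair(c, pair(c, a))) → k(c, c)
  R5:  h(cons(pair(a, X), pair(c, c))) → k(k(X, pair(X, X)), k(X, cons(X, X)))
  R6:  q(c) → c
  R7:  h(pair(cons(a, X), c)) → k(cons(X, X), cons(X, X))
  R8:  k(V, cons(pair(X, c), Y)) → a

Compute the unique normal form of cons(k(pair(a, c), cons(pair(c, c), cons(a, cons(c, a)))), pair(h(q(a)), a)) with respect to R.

1. cons(k(pair(a, c), cons(pair(c, c), cons(a, cons(c, a)))), pair(h(q(a)), a))  →  cons(a, pair(h(q(a)), a))   [R8 at 1]
2. cons(a, pair(h(q(a)), a))  →  cons(a, pair(h(c), a))   [R1 at 2.1.1]
3. cons(a, pair(h(c), a))  →  cons(a, pair(c, a))   [R2 at 2.1]

cons(a, pair(c, a))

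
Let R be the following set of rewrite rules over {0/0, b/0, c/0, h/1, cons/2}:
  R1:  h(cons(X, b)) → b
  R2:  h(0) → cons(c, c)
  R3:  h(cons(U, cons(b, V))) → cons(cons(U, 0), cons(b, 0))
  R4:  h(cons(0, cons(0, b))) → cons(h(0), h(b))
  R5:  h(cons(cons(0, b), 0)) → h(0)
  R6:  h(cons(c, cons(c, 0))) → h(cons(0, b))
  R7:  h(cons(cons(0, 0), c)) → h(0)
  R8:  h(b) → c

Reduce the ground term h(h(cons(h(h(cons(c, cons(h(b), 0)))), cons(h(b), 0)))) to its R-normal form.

1. h(h(cons(h(h(cons(c, cons(h(b), 0)))), cons(h(b), 0))))  →  h(h(cons(h(h(cons(c, cons(c, 0)))), cons(h(b), 0))))   [R8 at 1.1.1.1.1.2.1]
2. h(h(cons(h(h(cons(c, cons(c, 0)))), cons(h(b), 0))))  →  h(h(cons(h(h(cons(0, b))), cons(h(b), 0))))   [R6 at 1.1.1.1]
3. h(h(cons(h(h(cons(0, b))), cons(h(b), 0))))  →  h(h(cons(h(b), cons(h(b), 0))))   [R1 at 1.1.1.1]
4. h(h(cons(h(b), cons(h(b), 0))))  →  h(h(cons(c, cons(h(b), 0))))   [R8 at 1.1.1]
5. h(h(cons(c, cons(h(b), 0))))  →  h(h(cons(c, cons(c, 0))))   [R8 at 1.1.2.1]
6. h(h(cons(c, cons(c, 0))))  →  h(h(cons(0, b)))   [R6 at 1]
7. h(h(cons(0, b)))  →  h(b)   [R1 at 1]
8. h(b)  →  c   [R8 at ε]

c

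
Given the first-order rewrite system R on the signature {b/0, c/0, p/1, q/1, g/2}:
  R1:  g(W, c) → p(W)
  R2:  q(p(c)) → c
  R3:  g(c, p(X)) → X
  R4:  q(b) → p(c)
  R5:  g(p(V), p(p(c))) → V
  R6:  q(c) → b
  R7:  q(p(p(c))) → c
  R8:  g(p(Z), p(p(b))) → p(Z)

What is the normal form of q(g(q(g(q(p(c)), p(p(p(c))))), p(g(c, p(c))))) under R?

1. q(g(q(g(q(p(c)), p(p(p(c))))), p(g(c, p(c)))))  →  q(g(q(g(c, p(p(p(c))))), p(g(c, p(c)))))   [R2 at 1.1.1.1]
2. q(g(q(g(c, p(p(p(c))))), p(g(c, p(c)))))  →  q(g(q(p(p(c))), p(g(c, p(c)))))   [R3 at 1.1.1]
3. q(g(q(p(p(c))), p(g(c, p(c)))))  →  q(g(c, p(g(c, p(c)))))   [R7 at 1.1]
4. q(g(c, p(g(c, p(c)))))  →  q(g(c, p(c)))   [R3 at 1]
5. q(g(c, p(c)))  →  q(c)   [R3 at 1]
6. q(c)  →  b   [R6 at ε]

b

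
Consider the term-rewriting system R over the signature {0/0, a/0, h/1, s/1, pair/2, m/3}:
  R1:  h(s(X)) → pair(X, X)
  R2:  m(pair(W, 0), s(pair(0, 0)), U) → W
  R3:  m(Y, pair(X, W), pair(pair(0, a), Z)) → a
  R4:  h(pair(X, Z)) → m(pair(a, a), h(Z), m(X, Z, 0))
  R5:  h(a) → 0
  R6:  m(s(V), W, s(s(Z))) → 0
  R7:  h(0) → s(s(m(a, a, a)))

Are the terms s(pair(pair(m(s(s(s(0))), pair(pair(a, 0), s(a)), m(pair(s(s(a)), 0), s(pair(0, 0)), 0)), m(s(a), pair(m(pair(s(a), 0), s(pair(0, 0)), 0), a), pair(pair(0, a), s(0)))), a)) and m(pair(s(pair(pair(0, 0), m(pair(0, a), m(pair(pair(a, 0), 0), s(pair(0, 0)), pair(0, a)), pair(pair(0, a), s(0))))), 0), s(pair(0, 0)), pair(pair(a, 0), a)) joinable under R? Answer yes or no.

no — NF(t₁) = s(pair(pair(0, a), a)), NF(t₂) = s(pair(pair(0, 0), a))

Reduce t₁ = s(pair(pair(m(s(s(s(0))), pair(pair(a, 0), s(a)), m(pair(s(s(a)), 0), s(pair(0, 0)), 0)), m(s(a), pair(m(pair(s(a), 0), s(pair(0, 0)), 0), a), pair(pair(0, a), s(0)))), a)):
1. s(pair(pair(m(s(s(s(0))), pair(pair(a, 0), s(a)), m(pair(s(s(a)), 0), s(pair(0, 0)), 0)), m(s(a), pair(m(pair(s(a), 0), s(pair(0, 0)), 0), a), pair(pair(0, a), s(0)))), a))  →  s(pair(pair(m(s(s(s(0))), pair(pair(a, 0), s(a)), s(s(a))), m(s(a), pair(m(pair(s(a), 0), s(pair(0, 0)), 0), a), pair(pair(0, a), s(0)))), a))   [R2 at 1.1.1.3]
2. s(pair(pair(m(s(s(s(0))), pair(pair(a, 0), s(a)), s(s(a))), m(s(a), pair(m(pair(s(a), 0), s(pair(0, 0)), 0), a), pair(pair(0, a), s(0)))), a))  →  s(pair(pair(0, m(s(a), pair(m(pair(s(a), 0), s(pair(0, 0)), 0), a), pair(pair(0, a), s(0)))), a))   [R6 at 1.1.1]
3. s(pair(pair(0, m(s(a), pair(m(pair(s(a), 0), s(pair(0, 0)), 0), a), pair(pair(0, a), s(0)))), a))  →  s(pair(pair(0, a), a))   [R3 at 1.1.2]

Reduce t₂ = m(pair(s(pair(pair(0, 0), m(pair(0, a), m(pair(pair(a, 0), 0), s(pair(0, 0)), pair(0, a)), pair(pair(0, a), s(0))))), 0), s(pair(0, 0)), pair(pair(a, 0), a)):
1. m(pair(s(pair(pair(0, 0), m(pair(0, a), m(pair(pair(a, 0), 0), s(pair(0, 0)), pair(0, a)), pair(pair(0, a), s(0))))), 0), s(pair(0, 0)), pair(pair(a, 0), a))  →  s(pair(pair(0, 0), m(pair(0, a), m(pair(pair(a, 0), 0), s(pair(0, 0)), pair(0, a)), pair(pair(0, a), s(0)))))   [R2 at ε]
2. s(pair(pair(0, 0), m(pair(0, a), m(pair(pair(a, 0), 0), s(pair(0, 0)), pair(0, a)), pair(pair(0, a), s(0)))))  →  s(pair(pair(0, 0), m(pair(0, a), pair(a, 0), pair(pair(0, a), s(0)))))   [R2 at 1.2.2]
3. s(pair(pair(0, 0), m(pair(0, a), pair(a, 0), pair(pair(0, a), s(0)))))  →  s(pair(pair(0, 0), a))   [R3 at 1.2]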